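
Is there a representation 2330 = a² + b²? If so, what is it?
11² + 47² (a=11, b=47)

Factorization: 2330 = 2 × 5 × 233
By Fermat: n is sum of two squares iff every prime p ≡ 3 (mod 4) appears to even power.
All primes ≡ 3 (mod 4) appear to even power.
Search a = 0, 1, 2, … for 2330 - a² a perfect square: first hit at a = 11: 2330 - 121 = 2209 = 47².
2330 = 11² + 47² = 121 + 2209 ✓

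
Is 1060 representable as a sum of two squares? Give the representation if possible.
6² + 32² (a=6, b=32)

Factorization: 1060 = 2^2 × 5 × 53
By Fermat: n is sum of two squares iff every prime p ≡ 3 (mod 4) appears to even power.
All primes ≡ 3 (mod 4) appear to even power.
Search a = 0, 1, 2, … for 1060 - a² a perfect square: first hit at a = 6: 1060 - 36 = 1024 = 32².
1060 = 6² + 32² = 36 + 1024 ✓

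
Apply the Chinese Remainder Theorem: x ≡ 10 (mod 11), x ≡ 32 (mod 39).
32

Using Chinese Remainder Theorem:
M = 11 × 39 = 429
M1 = 39, M2 = 11
y1 = 39^(-1) mod 11 = 2
y2 = 11^(-1) mod 39 = 32
x = (10×39×2 + 32×11×32) mod 429 = 32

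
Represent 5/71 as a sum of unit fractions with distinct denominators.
1/15 + 1/267 + 1/94785

Greedy algorithm:
5/71: ceiling(71/5) = 15, use 1/15
4/1065: ceiling(1065/4) = 267, use 1/267
1/94785: ceiling(94785/1) = 94785, use 1/94785
Result: 5/71 = 1/15 + 1/267 + 1/94785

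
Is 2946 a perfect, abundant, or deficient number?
abundant

Proper divisors of 2946: sum = 1 + 2 + 3 + 6 + 491 + 982 + 1473 = 2958
Since 2958 > 2946, 2946 is abundant.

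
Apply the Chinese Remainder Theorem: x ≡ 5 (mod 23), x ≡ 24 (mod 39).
258

Using Chinese Remainder Theorem:
M = 23 × 39 = 897
M1 = 39, M2 = 23
y1 = 39^(-1) mod 23 = 13
y2 = 23^(-1) mod 39 = 17
x = (5×39×13 + 24×23×17) mod 897 = 258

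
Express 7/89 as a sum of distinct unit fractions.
1/13 + 1/579 + 1/669903

Greedy algorithm:
7/89: ceiling(89/7) = 13, use 1/13
2/1157: ceiling(1157/2) = 579, use 1/579
1/669903: ceiling(669903/1) = 669903, use 1/669903
Result: 7/89 = 1/13 + 1/579 + 1/669903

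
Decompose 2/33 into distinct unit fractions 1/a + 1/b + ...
1/17 + 1/561

Greedy algorithm:
2/33: ceiling(33/2) = 17, use 1/17
1/561: ceiling(561/1) = 561, use 1/561
Result: 2/33 = 1/17 + 1/561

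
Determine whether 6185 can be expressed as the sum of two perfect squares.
16² + 77² (a=16, b=77)

Factorization: 6185 = 5 × 1237
By Fermat: n is sum of two squares iff every prime p ≡ 3 (mod 4) appears to even power.
All primes ≡ 3 (mod 4) appear to even power.
Search a = 0, 1, 2, … for 6185 - a² a perfect square: first hit at a = 16: 6185 - 256 = 5929 = 77².
6185 = 16² + 77² = 256 + 5929 ✓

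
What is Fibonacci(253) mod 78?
53

Matrix identity: Q^n = [[F_(n+1), F_n], [F_n, F_(n-1)]] with Q = [[1,1],[1,0]].
n = 253 = 11111101₂. Square-and-multiply, entries mod 78:
Q^1 = [[1,1],[1,0]]
Q^3 = (Q^1)²·Q = [[3,2],[2,1]]
Q^7 = (Q^3)²·Q = [[21,13],[13,8]]
Q^15 = (Q^7)²·Q = [[51,64],[64,65]]
Q^31 = (Q^15)²·Q = [[3,67],[67,14]]
Q^63 = (Q^31)²·Q = [[21,52],[52,47]]
Q^126 = (Q^63)² = [[25,26],[26,77]]
Q^253 = (Q^126)²·Q = [[53,53],[53,0]]
F_253 mod 78 = Q^253[0][1] = 53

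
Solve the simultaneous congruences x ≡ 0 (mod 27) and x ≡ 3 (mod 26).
81

Using Chinese Remainder Theorem:
M = 27 × 26 = 702
M1 = 26, M2 = 27
y1 = 26^(-1) mod 27 = 26
y2 = 27^(-1) mod 26 = 1
x = (0×26×26 + 3×27×1) mod 702 = 81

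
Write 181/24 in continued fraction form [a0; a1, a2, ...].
[7; 1, 1, 5, 2]

Euclidean algorithm steps:
181 = 7 × 24 + 13
24 = 1 × 13 + 11
13 = 1 × 11 + 2
11 = 5 × 2 + 1
2 = 2 × 1 + 0
Continued fraction: [7; 1, 1, 5, 2]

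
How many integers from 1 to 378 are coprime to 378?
108

378 = 2 × 3^3 × 7
φ(n) = n × ∏(1 - 1/p) for each prime p dividing n
φ(378) = 378 × (1 - 1/2) × (1 - 1/3) × (1 - 1/7) = 108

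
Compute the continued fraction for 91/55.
[1; 1, 1, 1, 8, 2]

Euclidean algorithm steps:
91 = 1 × 55 + 36
55 = 1 × 36 + 19
36 = 1 × 19 + 17
19 = 1 × 17 + 2
17 = 8 × 2 + 1
2 = 2 × 1 + 0
Continued fraction: [1; 1, 1, 1, 8, 2]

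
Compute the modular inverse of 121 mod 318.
205

gcd(121, 318) = 1, so the inverse exists.
Extended Euclidean algorithm on (318, 121):
318 = 2 × 121 + 76  ⟹  76 = (1)·318 + (-2)·121
121 = 1 × 76 + 45  ⟹  45 = (-1)·318 + (3)·121
76 = 1 × 45 + 31  ⟹  31 = (2)·318 + (-5)·121
45 = 1 × 31 + 14  ⟹  14 = (-3)·318 + (8)·121
31 = 2 × 14 + 3  ⟹  3 = (8)·318 + (-21)·121
14 = 4 × 3 + 2  ⟹  2 = (-35)·318 + (92)·121
3 = 1 × 2 + 1  ⟹  1 = (43)·318 + (-113)·121
So (-113)·121 ≡ 1 (mod 318), i.e. 121^(-1) ≡ -113 ≡ 205 (mod 318).
Check: 121 × 205 = 24805 ≡ 1 (mod 318)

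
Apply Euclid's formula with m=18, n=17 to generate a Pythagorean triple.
(35, 612, 613)

Euclid's formula: a = m² - n², b = 2mn, c = m² + n²
m = 18, n = 17
a = 18² - 17² = 324 - 289 = 35
b = 2 × 18 × 17 = 612
c = 18² + 17² = 324 + 289 = 613
Verification: 35² + 612² = 1225 + 374544 = 375769 = 613² ✓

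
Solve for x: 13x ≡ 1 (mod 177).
109

gcd(13, 177) = 1, so the inverse exists.
Extended Euclidean algorithm on (177, 13):
177 = 13 × 13 + 8  ⟹  8 = (1)·177 + (-13)·13
13 = 1 × 8 + 5  ⟹  5 = (-1)·177 + (14)·13
8 = 1 × 5 + 3  ⟹  3 = (2)·177 + (-27)·13
5 = 1 × 3 + 2  ⟹  2 = (-3)·177 + (41)·13
3 = 1 × 2 + 1  ⟹  1 = (5)·177 + (-68)·13
So (-68)·13 ≡ 1 (mod 177), i.e. 13^(-1) ≡ -68 ≡ 109 (mod 177).
Check: 13 × 109 = 1417 ≡ 1 (mod 177)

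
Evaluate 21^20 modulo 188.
165

Repeated squaring. Binary of 20 = 10100.
21^1 ≡ 21 (mod 188); 21^2 ≡ 65 (mod 188); 21^4 ≡ 89 (mod 188); 21^8 ≡ 25 (mod 188); 21^16 ≡ 61 (mod 188)
21^20 = 21^4 × 21^16 ≡ 165 (mod 188)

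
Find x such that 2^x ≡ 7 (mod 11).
7

Baby-step giant-step with step n = ⌈√11⌉ = 4.
Baby steps 2^j mod 11 (j:value) for j=0..3: 0:1, 1:2, 2:4, 3:8.
Giant-step multiplier: 2^(-4) ≡ 2^(10-4) = 2^6 ≡ 9 (mod 11).
Giant steps γ_i = 7·9^i mod 11: γ_0=7, γ_1=8 (in table at j=3).
x = i·n + j = 1·4 + 3 = 7.
Check: 2^7 ≡ 7 (mod 11).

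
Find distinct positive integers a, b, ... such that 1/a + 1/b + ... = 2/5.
1/3 + 1/15

Greedy algorithm:
2/5: ceiling(5/2) = 3, use 1/3
1/15: ceiling(15/1) = 15, use 1/15
Result: 2/5 = 1/3 + 1/15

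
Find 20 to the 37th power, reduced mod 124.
80

Repeated squaring. Binary of 37 = 100101.
20^1 ≡ 20 (mod 124); 20^2 ≡ 28 (mod 124); 20^4 ≡ 40 (mod 124); 20^8 ≡ 112 (mod 124); 20^16 ≡ 20 (mod 124); 20^32 ≡ 28 (mod 124)
20^37 = 20^1 × 20^4 × 20^32 ≡ 80 (mod 124)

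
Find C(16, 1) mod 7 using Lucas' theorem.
2

Using Lucas' theorem:
Write n=16 and k=1 in base 7:
n in base 7: [2, 2]
k in base 7: [0, 1]
C(16,1) mod 7 = ∏ C(n_i, k_i) mod 7
Digit binomials (mod 7): C(2,0) = 1; C(2,1) = 2
Product: 1 × 2 = 2 ≡ 2 (mod 7)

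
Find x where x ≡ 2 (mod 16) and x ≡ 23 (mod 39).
530

Using Chinese Remainder Theorem:
M = 16 × 39 = 624
M1 = 39, M2 = 16
y1 = 39^(-1) mod 16 = 7
y2 = 16^(-1) mod 39 = 22
x = (2×39×7 + 23×16×22) mod 624 = 530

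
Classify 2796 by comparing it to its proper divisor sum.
abundant

Proper divisors of 2796: sum = 1 + 2 + 3 + 4 + 6 + 12 + 233 + 466 + 699 + 932 + 1398 = 3756
Since 3756 > 2796, 2796 is abundant.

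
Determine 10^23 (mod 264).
208

Repeated squaring. Binary of 23 = 10111.
10^1 ≡ 10 (mod 264); 10^2 ≡ 100 (mod 264); 10^4 ≡ 232 (mod 264); 10^8 ≡ 232 (mod 264); 10^16 ≡ 232 (mod 264)
10^23 = 10^1 × 10^2 × 10^4 × 10^16 ≡ 208 (mod 264)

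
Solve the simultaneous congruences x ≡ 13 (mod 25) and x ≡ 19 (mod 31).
763

Using Chinese Remainder Theorem:
M = 25 × 31 = 775
M1 = 31, M2 = 25
y1 = 31^(-1) mod 25 = 21
y2 = 25^(-1) mod 31 = 5
x = (13×31×21 + 19×25×5) mod 775 = 763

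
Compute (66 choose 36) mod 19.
0

Using Lucas' theorem:
Write n=66 and k=36 in base 19:
n in base 19: [3, 9]
k in base 19: [1, 17]
C(66,36) mod 19 = ∏ C(n_i, k_i) mod 19
Digit binomials (mod 19): C(3,1) = 3; C(9,17) = 0 (k_i > n_i)
Product: 3 × 0 = 0 ≡ 0 (mod 19)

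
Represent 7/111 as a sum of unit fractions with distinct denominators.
1/16 + 1/1776

Greedy algorithm:
7/111: ceiling(111/7) = 16, use 1/16
1/1776: ceiling(1776/1) = 1776, use 1/1776
Result: 7/111 = 1/16 + 1/1776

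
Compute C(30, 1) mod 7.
2

Using Lucas' theorem:
Write n=30 and k=1 in base 7:
n in base 7: [4, 2]
k in base 7: [0, 1]
C(30,1) mod 7 = ∏ C(n_i, k_i) mod 7
Digit binomials (mod 7): C(4,0) = 1; C(2,1) = 2
Product: 1 × 2 = 2 ≡ 2 (mod 7)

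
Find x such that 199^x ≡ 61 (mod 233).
111

Baby-step giant-step with step n = ⌈√233⌉ = 16.
Baby steps 199^j mod 233 (j:value) for j=0..15: 0:1, 1:199, 2:224, 3:73, 4:81, 5:42, 6:203, 7:88, 8:37, 9:140, 10:133, 11:138, 12:201, 13:156, 14:55, 15:227.
Giant-step multiplier: 199^(-16) ≡ 199^(232-16) = 199^216 ≡ 8 (mod 233).
Giant steps γ_i = 61·8^i mod 233: γ_0=61, γ_1=22, γ_2=176, γ_3=10, γ_4=80, γ_5=174, γ_6=227 (in table at j=15).
x = i·n + j = 6·16 + 15 = 111.
Check: 199^111 ≡ 61 (mod 233).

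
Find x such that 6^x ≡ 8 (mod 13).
3

Baby-step giant-step with step n = ⌈√13⌉ = 4.
Baby steps 6^j mod 13 (j:value) for j=0..3: 0:1, 1:6, 2:10, 3:8.
h = 8 is already in the table at j=3, so x = 3.
Check: 6^3 ≡ 8 (mod 13).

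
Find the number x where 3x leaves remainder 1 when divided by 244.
163

gcd(3, 244) = 1, so the inverse exists.
Extended Euclidean algorithm on (244, 3):
244 = 81 × 3 + 1  ⟹  1 = (1)·244 + (-81)·3
So (-81)·3 ≡ 1 (mod 244), i.e. 3^(-1) ≡ -81 ≡ 163 (mod 244).
Check: 3 × 163 = 489 ≡ 1 (mod 244)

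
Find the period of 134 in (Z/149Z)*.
148

149 is prime, so ord(134) divides φ(149) = 148.
Divisors of 148: 1, 2, 4, 37, 74, 148.
Repeated squaring: 134^1 ≡ 134, 134^2 ≡ 76, 134^4 ≡ 114, 134^8 ≡ 33, 134^16 ≡ 46, 134^32 ≡ 30, 134^64 ≡ 6, 134^128 ≡ 36 (mod 149).
Test 134^d mod 149 for each divisor d in increasing order:
134^1 ≡ 134
134^2 ≡ 76
134^4 ≡ 114
134^37 = 134^32·134^4·134^1 ≡ 105
134^74 = 134^64·134^8·134^2 ≡ 148
134^148 = 134^128·134^16·134^4 ≡ 1  ← first divisor giving 1
The order is 148.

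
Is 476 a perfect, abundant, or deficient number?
abundant

Proper divisors of 476: sum = 1 + 2 + 4 + 7 + 14 + 17 + 28 + 34 + 68 + 119 + 238 = 532
Since 532 > 476, 476 is abundant.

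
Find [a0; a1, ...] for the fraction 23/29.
[0; 1, 3, 1, 5]

Euclidean algorithm steps:
23 = 0 × 29 + 23
29 = 1 × 23 + 6
23 = 3 × 6 + 5
6 = 1 × 5 + 1
5 = 5 × 1 + 0
Continued fraction: [0; 1, 3, 1, 5]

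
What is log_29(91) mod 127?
13

Baby-step giant-step with step n = ⌈√127⌉ = 12.
Baby steps 29^j mod 127 (j:value) for j=0..11: 0:1, 1:29, 2:79, 3:5, 4:18, 5:14, 6:25, 7:90, 8:70, 9:125, 10:69, 11:96.
Giant-step multiplier: 29^(-12) ≡ 29^(126-12) = 29^114 ≡ 38 (mod 127).
Giant steps γ_i = 91·38^i mod 127: γ_0=91, γ_1=29 (in table at j=1).
x = i·n + j = 1·12 + 1 = 13.
Check: 29^13 ≡ 91 (mod 127).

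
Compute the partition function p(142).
18440293320

p(n) counts ways to write n as a sum of positive integers (order ignored).
Euler's pentagonal recurrence: p(k) = p(k-1) + p(k-2) - p(k-5) - p(k-7) + p(k-12) + p(k-15) - ... (offsets j(3j∓1)/2, signs ++--, p(0)=1, p(<0)=0).
DP table for k = 0..141: p(0)=1, p(1)=1, p(2)=2, p(3)=3, p(4)=5, p(5)=7, p(6)=11, p(7)=15, p(8)=22, p(9)=30, p(10)=42, p(11)=56, p(12)=77, p(13)=101, p(14)=135, p(15)=176, p(16)=231, p(17)=297, p(18)=385, p(19)=490, p(20)=627, p(21)=792, p(22)=1002, p(23)=1255, p(24)=1575, p(25)=1958, p(26)=2436, p(27)=3010, p(28)=3718, p(29)=4565, p(30)=5604, p(31)=6842, p(32)=8349, p(33)=10143, p(34)=12310, p(35)=14883, p(36)=17977, p(37)=21637, p(38)=26015, p(39)=31185, p(40)=37338, p(41)=44583, p(42)=53174, p(43)=63261, p(44)=75175, p(45)=89134, p(46)=105558, p(47)=124754, p(48)=147273, p(49)=173525, p(50)=204226, p(51)=239943, p(52)=281589, p(53)=329931, p(54)=386155, p(55)=451276, p(56)=526823, p(57)=614154, p(58)=715220, p(59)=831820, p(60)=966467, p(61)=1121505, p(62)=1300156, p(63)=1505499, p(64)=1741630, p(65)=2012558, p(66)=2323520, p(67)=2679689, p(68)=3087735, p(69)=3554345, p(70)=4087968, p(71)=4697205, p(72)=5392783, p(73)=6185689, p(74)=7089500, p(75)=8118264, p(76)=9289091, p(77)=10619863, p(78)=12132164, p(79)=13848650, p(80)=15796476, p(81)=18004327, p(82)=20506255, p(83)=23338469, p(84)=26543660, p(85)=30167357, p(86)=34262962, p(87)=38887673, p(88)=44108109, p(89)=49995925, p(90)=56634173, p(91)=64112359, p(92)=72533807, p(93)=82010177, p(94)=92669720, p(95)=104651419, p(96)=118114304, p(97)=133230930, p(98)=150198136, p(99)=169229875, p(100)=190569292, p(101)=214481126, p(102)=241265379, p(103)=271248950, p(104)=304801365, p(105)=342325709, p(106)=384276336, p(107)=431149389, p(108)=483502844, p(109)=541946240, p(110)=607163746, p(111)=679903203, p(112)=761002156, p(113)=851376628, p(114)=952050665, p(115)=1064144451, p(116)=1188908248, p(117)=1327710076, p(118)=1482074143, p(119)=1653668665, p(120)=1844349560, p(121)=2056148051, p(122)=2291320912, p(123)=2552338241, p(124)=2841940500, p(125)=3163127352, p(126)=3519222692, p(127)=3913864295, p(128)=4351078600, p(129)=4835271870, p(130)=5371315400, p(131)=5964539504, p(132)=6620830889, p(133)=7346629512, p(134)=8149040695, p(135)=9035836076, p(136)=10015581680, p(137)=11097645016, p(138)=12292341831, p(139)=13610949895, p(140)=15065878135, p(141)=16670689208.
Final step: p(142) = p(141) + p(140) - p(137) - p(135) + p(130) + p(127) - p(120) - p(116) + p(107) + p(102) - p(91) - p(85) + p(72) + p(65) - p(50) - p(42) + p(25) + p(16)
= 16670689208 + 15065878135 - 11097645016 - 9035836076 + 5371315400 + 3913864295 - 1844349560 - 1188908248 + 431149389 + 241265379 - 64112359 - 30167357 + 5392783 + 2012558 - 204226 - 53174 + 1958 + 231
= 18440293320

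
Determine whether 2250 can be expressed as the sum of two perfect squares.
15² + 45² (a=15, b=45)

Factorization: 2250 = 2 × 3^2 × 5^3
By Fermat: n is sum of two squares iff every prime p ≡ 3 (mod 4) appears to even power.
All primes ≡ 3 (mod 4) appear to even power.
Search a = 0, 1, 2, … for 2250 - a² a perfect square: first hit at a = 15: 2250 - 225 = 2025 = 45².
2250 = 15² + 45² = 225 + 2025 ✓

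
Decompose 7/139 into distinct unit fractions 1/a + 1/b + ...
1/20 + 1/2780

Greedy algorithm:
7/139: ceiling(139/7) = 20, use 1/20
1/2780: ceiling(2780/1) = 2780, use 1/2780
Result: 7/139 = 1/20 + 1/2780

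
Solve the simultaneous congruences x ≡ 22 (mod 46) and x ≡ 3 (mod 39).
666

Using Chinese Remainder Theorem:
M = 46 × 39 = 1794
M1 = 39, M2 = 46
y1 = 39^(-1) mod 46 = 13
y2 = 46^(-1) mod 39 = 28
x = (22×39×13 + 3×46×28) mod 1794 = 666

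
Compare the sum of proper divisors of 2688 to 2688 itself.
abundant

Proper divisors of 2688: sum = 1 + 2 + 3 + 4 + 6 + 7 + 8 + 12 + ... + 448 + 672 + 896 + 1344 (31 divisors) = 5472
Since 5472 > 2688, 2688 is abundant.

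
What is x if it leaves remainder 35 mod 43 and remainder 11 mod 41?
1282

Using Chinese Remainder Theorem:
M = 43 × 41 = 1763
M1 = 41, M2 = 43
y1 = 41^(-1) mod 43 = 21
y2 = 43^(-1) mod 41 = 21
x = (35×41×21 + 11×43×21) mod 1763 = 1282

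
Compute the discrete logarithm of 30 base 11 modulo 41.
21

Baby-step giant-step with step n = ⌈√41⌉ = 7.
Baby steps 11^j mod 41 (j:value) for j=0..6: 0:1, 1:11, 2:39, 3:19, 4:4, 5:3, 6:33.
Giant-step multiplier: 11^(-7) ≡ 11^(40-7) = 11^33 ≡ 34 (mod 41).
Giant steps γ_i = 30·34^i mod 41: γ_0=30, γ_1=36, γ_2=35, γ_3=1 (in table at j=0).
x = i·n + j = 3·7 + 0 = 21.
Check: 11^21 ≡ 30 (mod 41).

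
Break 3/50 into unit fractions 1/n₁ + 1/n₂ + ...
1/17 + 1/850

Greedy algorithm:
3/50: ceiling(50/3) = 17, use 1/17
1/850: ceiling(850/1) = 850, use 1/850
Result: 3/50 = 1/17 + 1/850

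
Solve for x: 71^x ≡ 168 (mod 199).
167

Baby-step giant-step with step n = ⌈√199⌉ = 15.
Baby steps 71^j mod 199 (j:value) for j=0..14: 0:1, 1:71, 2:66, 3:109, 4:177, 5:30, 6:140, 7:189, 8:86, 9:136, 10:104, 11:21, 12:98, 13:192, 14:100.
Giant-step multiplier: 71^(-15) ≡ 71^(198-15) = 71^183 ≡ 171 (mod 199).
Giant steps γ_i = 168·171^i mod 199: γ_0=168, γ_1=72, γ_2=173, γ_3=131, γ_4=113, γ_5=20, γ_6=37, γ_7=158, γ_8=153, γ_9=94, γ_10=154, γ_11=66 (in table at j=2).
x = i·n + j = 11·15 + 2 = 167.
Check: 71^167 ≡ 168 (mod 199).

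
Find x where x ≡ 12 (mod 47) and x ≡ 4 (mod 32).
388

Using Chinese Remainder Theorem:
M = 47 × 32 = 1504
M1 = 32, M2 = 47
y1 = 32^(-1) mod 47 = 25
y2 = 47^(-1) mod 32 = 15
x = (12×32×25 + 4×47×15) mod 1504 = 388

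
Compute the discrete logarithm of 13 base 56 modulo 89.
7

Baby-step giant-step with step n = ⌈√89⌉ = 10.
Baby steps 56^j mod 89 (j:value) for j=0..9: 0:1, 1:56, 2:21, 3:19, 4:85, 5:43, 6:5, 7:13, 8:16, 9:6.
h = 13 is already in the table at j=7, so x = 7.
Check: 56^7 ≡ 13 (mod 89).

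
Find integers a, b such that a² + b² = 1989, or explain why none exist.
15² + 42² (a=15, b=42)

Factorization: 1989 = 3^2 × 13 × 17
By Fermat: n is sum of two squares iff every prime p ≡ 3 (mod 4) appears to even power.
All primes ≡ 3 (mod 4) appear to even power.
Search a = 0, 1, 2, … for 1989 - a² a perfect square: first hit at a = 15: 1989 - 225 = 1764 = 42².
1989 = 15² + 42² = 225 + 1764 ✓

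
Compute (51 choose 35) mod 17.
0

Using Lucas' theorem:
Write n=51 and k=35 in base 17:
n in base 17: [3, 0]
k in base 17: [2, 1]
C(51,35) mod 17 = ∏ C(n_i, k_i) mod 17
Digit binomials (mod 17): C(3,2) = 3; C(0,1) = 0 (k_i > n_i)
Product: 3 × 0 = 0 ≡ 0 (mod 17)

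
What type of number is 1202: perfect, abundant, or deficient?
deficient

Proper divisors of 1202: sum = 1 + 2 + 601 = 604
Since 604 < 1202, 1202 is deficient.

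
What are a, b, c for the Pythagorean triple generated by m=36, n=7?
(1247, 504, 1345)

Euclid's formula: a = m² - n², b = 2mn, c = m² + n²
m = 36, n = 7
a = 36² - 7² = 1296 - 49 = 1247
b = 2 × 36 × 7 = 504
c = 36² + 7² = 1296 + 49 = 1345
Verification: 1247² + 504² = 1555009 + 254016 = 1809025 = 1345² ✓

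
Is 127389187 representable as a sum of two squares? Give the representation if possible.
Not possible

Factorization: 127389187 = 37 × 151^3
By Fermat: n is sum of two squares iff every prime p ≡ 3 (mod 4) appears to even power.
Prime(s) ≡ 3 (mod 4) with odd exponent: [(151, 3)]
Therefore 127389187 cannot be expressed as a² + b².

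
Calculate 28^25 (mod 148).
132

Repeated squaring. Binary of 25 = 11001.
28^1 ≡ 28 (mod 148); 28^2 ≡ 44 (mod 148); 28^4 ≡ 12 (mod 148); 28^8 ≡ 144 (mod 148); 28^16 ≡ 16 (mod 148)
28^25 = 28^1 × 28^8 × 28^16 ≡ 132 (mod 148)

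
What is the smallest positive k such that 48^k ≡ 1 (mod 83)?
41

83 is prime, so ord(48) divides φ(83) = 82.
Divisors of 82: 1, 2, 41, 82.
Repeated squaring: 48^1 ≡ 48, 48^2 ≡ 63, 48^4 ≡ 68, 48^8 ≡ 59, 48^16 ≡ 78, 48^32 ≡ 25, 48^64 ≡ 44 (mod 83).
Test 48^d mod 83 for each divisor d in increasing order:
48^1 ≡ 48
48^2 ≡ 63
48^41 = 48^32·48^8·48^1 ≡ 1  ← first divisor giving 1
The order is 41.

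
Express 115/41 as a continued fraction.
[2; 1, 4, 8]

Euclidean algorithm steps:
115 = 2 × 41 + 33
41 = 1 × 33 + 8
33 = 4 × 8 + 1
8 = 8 × 1 + 0
Continued fraction: [2; 1, 4, 8]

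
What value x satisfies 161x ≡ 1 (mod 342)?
17

gcd(161, 342) = 1, so the inverse exists.
Extended Euclidean algorithm on (342, 161):
342 = 2 × 161 + 20  ⟹  20 = (1)·342 + (-2)·161
161 = 8 × 20 + 1  ⟹  1 = (-8)·342 + (17)·161
So (17)·161 ≡ 1 (mod 342), i.e. 161^(-1) ≡ 17 (mod 342).
Check: 161 × 17 = 2737 ≡ 1 (mod 342)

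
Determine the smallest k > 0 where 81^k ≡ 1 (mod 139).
69

139 is prime, so ord(81) divides φ(139) = 138.
Divisors of 138: 1, 2, 3, 6, 23, 46, 69, 138.
Repeated squaring: 81^1 ≡ 81, 81^2 ≡ 28, 81^4 ≡ 89, 81^8 ≡ 137, 81^16 ≡ 4, 81^32 ≡ 16, 81^64 ≡ 117, 81^128 ≡ 67 (mod 139).
Test 81^d mod 139 for each divisor d in increasing order:
81^1 ≡ 81
81^2 ≡ 28
81^3 = 81^2·81^1 ≡ 44
81^6 = 81^4·81^2 ≡ 129
81^23 = 81^16·81^4·81^2·81^1 ≡ 96
81^46 = 81^32·81^8·81^4·81^2 ≡ 42
81^69 = 81^64·81^4·81^1 ≡ 1  ← first divisor giving 1
The order is 69.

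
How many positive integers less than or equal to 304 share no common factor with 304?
144

304 = 2^4 × 19
φ(n) = n × ∏(1 - 1/p) for each prime p dividing n
φ(304) = 304 × (1 - 1/2) × (1 - 1/19) = 144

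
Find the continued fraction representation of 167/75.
[2; 4, 2, 2, 3]

Euclidean algorithm steps:
167 = 2 × 75 + 17
75 = 4 × 17 + 7
17 = 2 × 7 + 3
7 = 2 × 3 + 1
3 = 3 × 1 + 0
Continued fraction: [2; 4, 2, 2, 3]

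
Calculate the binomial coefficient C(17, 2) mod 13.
6

Using Lucas' theorem:
Write n=17 and k=2 in base 13:
n in base 13: [1, 4]
k in base 13: [0, 2]
C(17,2) mod 13 = ∏ C(n_i, k_i) mod 13
Digit binomials (mod 13): C(1,0) = 1; C(4,2) = 6
Product: 1 × 6 = 6 ≡ 6 (mod 13)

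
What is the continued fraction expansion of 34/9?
[3; 1, 3, 2]

Euclidean algorithm steps:
34 = 3 × 9 + 7
9 = 1 × 7 + 2
7 = 3 × 2 + 1
2 = 2 × 1 + 0
Continued fraction: [3; 1, 3, 2]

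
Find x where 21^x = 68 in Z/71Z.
23

Baby-step giant-step with step n = ⌈√71⌉ = 9.
Baby steps 21^j mod 71 (j:value) for j=0..8: 0:1, 1:21, 2:15, 3:31, 4:12, 5:39, 6:38, 7:17, 8:2.
Giant-step multiplier: 21^(-9) ≡ 21^(70-9) = 21^61 ≡ 22 (mod 71).
Giant steps γ_i = 68·22^i mod 71: γ_0=68, γ_1=5, γ_2=39 (in table at j=5).
x = i·n + j = 2·9 + 5 = 23.
Check: 21^23 ≡ 68 (mod 71).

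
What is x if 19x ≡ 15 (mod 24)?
x ≡ 21 (mod 24)

gcd(19, 24) = 1, which divides 15, so solutions exist.
Find 19^(-1) mod 24 by the extended Euclidean algorithm:
24 = 1 × 19 + 5  ⟹  5 = (1)·24 + (-1)·19
19 = 3 × 5 + 4  ⟹  4 = (-3)·24 + (4)·19
5 = 1 × 4 + 1  ⟹  1 = (4)·24 + (-5)·19
So (-5)·19 ≡ 1 (mod 24), i.e. 19^(-1) ≡ -5 ≡ 19 (mod 24).
x ≡ 19 × 15 = 285 ≡ 21 (mod 24).
Check: 19 × 21 = 399 ≡ 15 (mod 24).
Unique solution: x ≡ 21 (mod 24)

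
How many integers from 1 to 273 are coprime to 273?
144

273 = 3 × 7 × 13
φ(n) = n × ∏(1 - 1/p) for each prime p dividing n
φ(273) = 273 × (1 - 1/3) × (1 - 1/7) × (1 - 1/13) = 144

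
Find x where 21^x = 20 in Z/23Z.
19

Baby-step giant-step with step n = ⌈√23⌉ = 5.
Baby steps 21^j mod 23 (j:value) for j=0..4: 0:1, 1:21, 2:4, 3:15, 4:16.
Giant-step multiplier: 21^(-5) ≡ 21^(22-5) = 21^17 ≡ 5 (mod 23).
Giant steps γ_i = 20·5^i mod 23: γ_0=20, γ_1=8, γ_2=17, γ_3=16 (in table at j=4).
x = i·n + j = 3·5 + 4 = 19.
Check: 21^19 ≡ 20 (mod 23).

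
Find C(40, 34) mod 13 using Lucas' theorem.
0

Using Lucas' theorem:
Write n=40 and k=34 in base 13:
n in base 13: [3, 1]
k in base 13: [2, 8]
C(40,34) mod 13 = ∏ C(n_i, k_i) mod 13
Digit binomials (mod 13): C(3,2) = 3; C(1,8) = 0 (k_i > n_i)
Product: 3 × 0 = 0 ≡ 0 (mod 13)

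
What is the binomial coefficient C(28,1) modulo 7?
0

Using Lucas' theorem:
Write n=28 and k=1 in base 7:
n in base 7: [4, 0]
k in base 7: [0, 1]
C(28,1) mod 7 = ∏ C(n_i, k_i) mod 7
Digit binomials (mod 7): C(4,0) = 1; C(0,1) = 0 (k_i > n_i)
Product: 1 × 0 = 0 ≡ 0 (mod 7)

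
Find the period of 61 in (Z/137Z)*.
68

137 is prime, so ord(61) divides φ(137) = 136.
Divisors of 136: 1, 2, 4, 8, 17, 34, 68, 136.
Repeated squaring: 61^1 ≡ 61, 61^2 ≡ 22, 61^4 ≡ 73, 61^8 ≡ 123, 61^16 ≡ 59, 61^32 ≡ 56, 61^64 ≡ 122, 61^128 ≡ 88 (mod 137).
Test 61^d mod 137 for each divisor d in increasing order:
61^1 ≡ 61
61^2 ≡ 22
61^4 ≡ 73
61^8 ≡ 123
61^17 = 61^16·61^1 ≡ 37
61^34 = 61^32·61^2 ≡ 136
61^68 = 61^64·61^4 ≡ 1  ← first divisor giving 1
The order is 68.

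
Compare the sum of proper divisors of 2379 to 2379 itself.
deficient

Proper divisors of 2379: sum = 1 + 3 + 13 + 39 + 61 + 183 + 793 = 1093
Since 1093 < 2379, 2379 is deficient.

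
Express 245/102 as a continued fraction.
[2; 2, 2, 20]

Euclidean algorithm steps:
245 = 2 × 102 + 41
102 = 2 × 41 + 20
41 = 2 × 20 + 1
20 = 20 × 1 + 0
Continued fraction: [2; 2, 2, 20]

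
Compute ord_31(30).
2

31 is prime, so ord(30) divides φ(31) = 30.
Divisors of 30: 1, 2, 3, 5, 6, 10, 15, 30.
Repeated squaring: 30^1 ≡ 30, 30^2 ≡ 1, 30^4 ≡ 1, 30^8 ≡ 1, 30^16 ≡ 1 (mod 31).
Test 30^d mod 31 for each divisor d in increasing order:
30^1 ≡ 30
30^2 ≡ 1  ← first divisor giving 1
The order is 2.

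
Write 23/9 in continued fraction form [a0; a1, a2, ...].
[2; 1, 1, 4]

Euclidean algorithm steps:
23 = 2 × 9 + 5
9 = 1 × 5 + 4
5 = 1 × 4 + 1
4 = 4 × 1 + 0
Continued fraction: [2; 1, 1, 4]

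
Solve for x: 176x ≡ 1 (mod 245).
71

gcd(176, 245) = 1, so the inverse exists.
Extended Euclidean algorithm on (245, 176):
245 = 1 × 176 + 69  ⟹  69 = (1)·245 + (-1)·176
176 = 2 × 69 + 38  ⟹  38 = (-2)·245 + (3)·176
69 = 1 × 38 + 31  ⟹  31 = (3)·245 + (-4)·176
38 = 1 × 31 + 7  ⟹  7 = (-5)·245 + (7)·176
31 = 4 × 7 + 3  ⟹  3 = (23)·245 + (-32)·176
7 = 2 × 3 + 1  ⟹  1 = (-51)·245 + (71)·176
So (71)·176 ≡ 1 (mod 245), i.e. 176^(-1) ≡ 71 (mod 245).
Check: 176 × 71 = 12496 ≡ 1 (mod 245)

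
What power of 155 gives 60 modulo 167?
53

Baby-step giant-step with step n = ⌈√167⌉ = 13.
Baby steps 155^j mod 167 (j:value) for j=0..12: 0:1, 1:155, 2:144, 3:109, 4:28, 5:165, 6:24, 7:46, 8:116, 9:111, 10:4, 11:119, 12:75.
Giant-step multiplier: 155^(-13) ≡ 155^(166-13) = 155^153 ≡ 149 (mod 167).
Giant steps γ_i = 60·149^i mod 167: γ_0=60, γ_1=89, γ_2=68, γ_3=112, γ_4=155 (in table at j=1).
x = i·n + j = 4·13 + 1 = 53.
Check: 155^53 ≡ 60 (mod 167).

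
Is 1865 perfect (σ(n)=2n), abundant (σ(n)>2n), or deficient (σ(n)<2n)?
deficient

Proper divisors of 1865: sum = 1 + 5 + 373 = 379
Since 379 < 1865, 1865 is deficient.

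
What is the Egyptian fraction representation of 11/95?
1/9 + 1/214 + 1/182970

Greedy algorithm:
11/95: ceiling(95/11) = 9, use 1/9
4/855: ceiling(855/4) = 214, use 1/214
1/182970: ceiling(182970/1) = 182970, use 1/182970
Result: 11/95 = 1/9 + 1/214 + 1/182970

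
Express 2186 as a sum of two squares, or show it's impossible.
31² + 35² (a=31, b=35)

Factorization: 2186 = 2 × 1093
By Fermat: n is sum of two squares iff every prime p ≡ 3 (mod 4) appears to even power.
All primes ≡ 3 (mod 4) appear to even power.
Search a = 0, 1, 2, … for 2186 - a² a perfect square: first hit at a = 31: 2186 - 961 = 1225 = 35².
2186 = 31² + 35² = 961 + 1225 ✓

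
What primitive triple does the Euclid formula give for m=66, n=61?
(635, 8052, 8077)

Euclid's formula: a = m² - n², b = 2mn, c = m² + n²
m = 66, n = 61
a = 66² - 61² = 4356 - 3721 = 635
b = 2 × 66 × 61 = 8052
c = 66² + 61² = 4356 + 3721 = 8077
Verification: 635² + 8052² = 403225 + 64834704 = 65237929 = 8077² ✓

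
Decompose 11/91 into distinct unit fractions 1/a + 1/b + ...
1/9 + 1/103 + 1/16872 + 1/474423768

Greedy algorithm:
11/91: ceiling(91/11) = 9, use 1/9
8/819: ceiling(819/8) = 103, use 1/103
5/84357: ceiling(84357/5) = 16872, use 1/16872
1/474423768: ceiling(474423768/1) = 474423768, use 1/474423768
Result: 11/91 = 1/9 + 1/103 + 1/16872 + 1/474423768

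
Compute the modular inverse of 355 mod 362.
155

gcd(355, 362) = 1, so the inverse exists.
Extended Euclidean algorithm on (362, 355):
362 = 1 × 355 + 7  ⟹  7 = (1)·362 + (-1)·355
355 = 50 × 7 + 5  ⟹  5 = (-50)·362 + (51)·355
7 = 1 × 5 + 2  ⟹  2 = (51)·362 + (-52)·355
5 = 2 × 2 + 1  ⟹  1 = (-152)·362 + (155)·355
So (155)·355 ≡ 1 (mod 362), i.e. 355^(-1) ≡ 155 (mod 362).
Check: 355 × 155 = 55025 ≡ 1 (mod 362)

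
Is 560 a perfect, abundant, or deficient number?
abundant

Proper divisors of 560: sum = 1 + 2 + 4 + 5 + 7 + 8 + 10 + 14 + ... + 80 + 112 + 140 + 280 (19 divisors) = 928
Since 928 > 560, 560 is abundant.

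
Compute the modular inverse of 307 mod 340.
103

gcd(307, 340) = 1, so the inverse exists.
Extended Euclidean algorithm on (340, 307):
340 = 1 × 307 + 33  ⟹  33 = (1)·340 + (-1)·307
307 = 9 × 33 + 10  ⟹  10 = (-9)·340 + (10)·307
33 = 3 × 10 + 3  ⟹  3 = (28)·340 + (-31)·307
10 = 3 × 3 + 1  ⟹  1 = (-93)·340 + (103)·307
So (103)·307 ≡ 1 (mod 340), i.e. 307^(-1) ≡ 103 (mod 340).
Check: 307 × 103 = 31621 ≡ 1 (mod 340)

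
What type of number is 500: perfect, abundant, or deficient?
abundant

Proper divisors of 500: sum = 1 + 2 + 4 + 5 + 10 + 20 + 25 + 50 + 100 + 125 + 250 = 592
Since 592 > 500, 500 is abundant.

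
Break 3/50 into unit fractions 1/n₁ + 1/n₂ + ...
1/17 + 1/850

Greedy algorithm:
3/50: ceiling(50/3) = 17, use 1/17
1/850: ceiling(850/1) = 850, use 1/850
Result: 3/50 = 1/17 + 1/850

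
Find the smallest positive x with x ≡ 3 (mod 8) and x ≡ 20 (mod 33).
251

Using Chinese Remainder Theorem:
M = 8 × 33 = 264
M1 = 33, M2 = 8
y1 = 33^(-1) mod 8 = 1
y2 = 8^(-1) mod 33 = 29
x = (3×33×1 + 20×8×29) mod 264 = 251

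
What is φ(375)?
200

375 = 3 × 5^3
φ(n) = n × ∏(1 - 1/p) for each prime p dividing n
φ(375) = 375 × (1 - 1/3) × (1 - 1/5) = 200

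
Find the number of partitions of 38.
26015

p(n) counts ways to write n as a sum of positive integers (order ignored).
Euler's pentagonal recurrence: p(k) = p(k-1) + p(k-2) - p(k-5) - p(k-7) + p(k-12) + p(k-15) - ... (offsets j(3j∓1)/2, signs ++--, p(0)=1, p(<0)=0).
DP table for k = 0..37: p(0)=1, p(1)=1, p(2)=2, p(3)=3, p(4)=5, p(5)=7, p(6)=11, p(7)=15, p(8)=22, p(9)=30, p(10)=42, p(11)=56, p(12)=77, p(13)=101, p(14)=135, p(15)=176, p(16)=231, p(17)=297, p(18)=385, p(19)=490, p(20)=627, p(21)=792, p(22)=1002, p(23)=1255, p(24)=1575, p(25)=1958, p(26)=2436, p(27)=3010, p(28)=3718, p(29)=4565, p(30)=5604, p(31)=6842, p(32)=8349, p(33)=10143, p(34)=12310, p(35)=14883, p(36)=17977, p(37)=21637.
Final step: p(38) = p(37) + p(36) - p(33) - p(31) + p(26) + p(23) - p(16) - p(12) + p(3)
= 21637 + 17977 - 10143 - 6842 + 2436 + 1255 - 231 - 77 + 3
= 26015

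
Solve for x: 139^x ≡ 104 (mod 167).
77

Baby-step giant-step with step n = ⌈√167⌉ = 13.
Baby steps 139^j mod 167 (j:value) for j=0..12: 0:1, 1:139, 2:116, 3:92, 4:96, 5:151, 6:114, 7:148, 8:31, 9:134, 10:89, 11:13, 12:137.
Giant-step multiplier: 139^(-13) ≡ 139^(166-13) = 139^153 ≡ 67 (mod 167).
Giant steps γ_i = 104·67^i mod 167: γ_0=104, γ_1=121, γ_2=91, γ_3=85, γ_4=17, γ_5=137 (in table at j=12).
x = i·n + j = 5·13 + 12 = 77.
Check: 139^77 ≡ 104 (mod 167).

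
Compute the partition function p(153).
54770336324

p(n) counts ways to write n as a sum of positive integers (order ignored).
Euler's pentagonal recurrence: p(k) = p(k-1) + p(k-2) - p(k-5) - p(k-7) + p(k-12) + p(k-15) - ... (offsets j(3j∓1)/2, signs ++--, p(0)=1, p(<0)=0).
DP table for k = 0..152: p(0)=1, p(1)=1, p(2)=2, p(3)=3, p(4)=5, p(5)=7, p(6)=11, p(7)=15, p(8)=22, p(9)=30, p(10)=42, p(11)=56, p(12)=77, p(13)=101, p(14)=135, p(15)=176, p(16)=231, p(17)=297, p(18)=385, p(19)=490, p(20)=627, p(21)=792, p(22)=1002, p(23)=1255, p(24)=1575, p(25)=1958, p(26)=2436, p(27)=3010, p(28)=3718, p(29)=4565, p(30)=5604, p(31)=6842, p(32)=8349, p(33)=10143, p(34)=12310, p(35)=14883, p(36)=17977, p(37)=21637, p(38)=26015, p(39)=31185, p(40)=37338, p(41)=44583, p(42)=53174, p(43)=63261, p(44)=75175, p(45)=89134, p(46)=105558, p(47)=124754, p(48)=147273, p(49)=173525, p(50)=204226, p(51)=239943, p(52)=281589, p(53)=329931, p(54)=386155, p(55)=451276, p(56)=526823, p(57)=614154, p(58)=715220, p(59)=831820, p(60)=966467, p(61)=1121505, p(62)=1300156, p(63)=1505499, p(64)=1741630, p(65)=2012558, p(66)=2323520, p(67)=2679689, p(68)=3087735, p(69)=3554345, p(70)=4087968, p(71)=4697205, p(72)=5392783, p(73)=6185689, p(74)=7089500, p(75)=8118264, p(76)=9289091, p(77)=10619863, p(78)=12132164, p(79)=13848650, p(80)=15796476, p(81)=18004327, p(82)=20506255, p(83)=23338469, p(84)=26543660, p(85)=30167357, p(86)=34262962, p(87)=38887673, p(88)=44108109, p(89)=49995925, p(90)=56634173, p(91)=64112359, p(92)=72533807, p(93)=82010177, p(94)=92669720, p(95)=104651419, p(96)=118114304, p(97)=133230930, p(98)=150198136, p(99)=169229875, p(100)=190569292, p(101)=214481126, p(102)=241265379, p(103)=271248950, p(104)=304801365, p(105)=342325709, p(106)=384276336, p(107)=431149389, p(108)=483502844, p(109)=541946240, p(110)=607163746, p(111)=679903203, p(112)=761002156, p(113)=851376628, p(114)=952050665, p(115)=1064144451, p(116)=1188908248, p(117)=1327710076, p(118)=1482074143, p(119)=1653668665, p(120)=1844349560, p(121)=2056148051, p(122)=2291320912, p(123)=2552338241, p(124)=2841940500, p(125)=3163127352, p(126)=3519222692, p(127)=3913864295, p(128)=4351078600, p(129)=4835271870, p(130)=5371315400, p(131)=5964539504, p(132)=6620830889, p(133)=7346629512, p(134)=8149040695, p(135)=9035836076, p(136)=10015581680, p(137)=11097645016, p(138)=12292341831, p(139)=13610949895, p(140)=15065878135, p(141)=16670689208, p(142)=18440293320, p(143)=20390982757, p(144)=22540654445, p(145)=24908858009, p(146)=27517052599, p(147)=30388671978, p(148)=33549419497, p(149)=37027355200, p(150)=40853235313, p(151)=45060624582, p(152)=49686288421.
Final step: p(153) = p(152) + p(151) - p(148) - p(146) + p(141) + p(138) - p(131) - p(127) + p(118) + p(113) - p(102) - p(96) + p(83) + p(76) - p(61) - p(53) + p(36) + p(27) - p(8)
= 49686288421 + 45060624582 - 33549419497 - 27517052599 + 16670689208 + 12292341831 - 5964539504 - 3913864295 + 1482074143 + 851376628 - 241265379 - 118114304 + 23338469 + 9289091 - 1121505 - 329931 + 17977 + 3010 - 22
= 54770336324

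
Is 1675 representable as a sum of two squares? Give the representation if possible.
Not possible

Factorization: 1675 = 5^2 × 67
By Fermat: n is sum of two squares iff every prime p ≡ 3 (mod 4) appears to even power.
Prime(s) ≡ 3 (mod 4) with odd exponent: [(67, 1)]
Therefore 1675 cannot be expressed as a² + b².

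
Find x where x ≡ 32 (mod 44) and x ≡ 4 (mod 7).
32

Using Chinese Remainder Theorem:
M = 44 × 7 = 308
M1 = 7, M2 = 44
y1 = 7^(-1) mod 44 = 19
y2 = 44^(-1) mod 7 = 4
x = (32×7×19 + 4×44×4) mod 308 = 32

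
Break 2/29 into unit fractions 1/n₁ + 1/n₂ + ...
1/15 + 1/435

Greedy algorithm:
2/29: ceiling(29/2) = 15, use 1/15
1/435: ceiling(435/1) = 435, use 1/435
Result: 2/29 = 1/15 + 1/435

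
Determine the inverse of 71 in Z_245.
176

gcd(71, 245) = 1, so the inverse exists.
Extended Euclidean algorithm on (245, 71):
245 = 3 × 71 + 32  ⟹  32 = (1)·245 + (-3)·71
71 = 2 × 32 + 7  ⟹  7 = (-2)·245 + (7)·71
32 = 4 × 7 + 4  ⟹  4 = (9)·245 + (-31)·71
7 = 1 × 4 + 3  ⟹  3 = (-11)·245 + (38)·71
4 = 1 × 3 + 1  ⟹  1 = (20)·245 + (-69)·71
So (-69)·71 ≡ 1 (mod 245), i.e. 71^(-1) ≡ -69 ≡ 176 (mod 245).
Check: 71 × 176 = 12496 ≡ 1 (mod 245)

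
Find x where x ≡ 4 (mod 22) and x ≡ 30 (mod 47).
312

Using Chinese Remainder Theorem:
M = 22 × 47 = 1034
M1 = 47, M2 = 22
y1 = 47^(-1) mod 22 = 15
y2 = 22^(-1) mod 47 = 15
x = (4×47×15 + 30×22×15) mod 1034 = 312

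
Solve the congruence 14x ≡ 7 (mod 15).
x ≡ 8 (mod 15)

gcd(14, 15) = 1, which divides 7, so solutions exist.
Find 14^(-1) mod 15 by the extended Euclidean algorithm:
15 = 1 × 14 + 1  ⟹  1 = (1)·15 + (-1)·14
So (-1)·14 ≡ 1 (mod 15), i.e. 14^(-1) ≡ -1 ≡ 14 (mod 15).
x ≡ 14 × 7 = 98 ≡ 8 (mod 15).
Check: 14 × 8 = 112 ≡ 7 (mod 15).
Unique solution: x ≡ 8 (mod 15)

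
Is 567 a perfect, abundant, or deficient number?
deficient

Proper divisors of 567: sum = 1 + 3 + 7 + 9 + 21 + 27 + 63 + 81 + 189 = 401
Since 401 < 567, 567 is deficient.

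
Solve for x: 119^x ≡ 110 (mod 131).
127

Baby-step giant-step with step n = ⌈√131⌉ = 12.
Baby steps 119^j mod 131 (j:value) for j=0..11: 0:1, 1:119, 2:13, 3:106, 4:38, 5:68, 6:101, 7:98, 8:3, 9:95, 10:39, 11:56.
Giant-step multiplier: 119^(-12) ≡ 119^(130-12) = 119^118 ≡ 77 (mod 131).
Giant steps γ_i = 110·77^i mod 131: γ_0=110, γ_1=86, γ_2=72, γ_3=42, γ_4=90, γ_5=118, γ_6=47, γ_7=82, γ_8=26, γ_9=37, γ_10=98 (in table at j=7).
x = i·n + j = 10·12 + 7 = 127.
Check: 119^127 ≡ 110 (mod 131).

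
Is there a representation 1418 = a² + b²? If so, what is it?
7² + 37² (a=7, b=37)

Factorization: 1418 = 2 × 709
By Fermat: n is sum of two squares iff every prime p ≡ 3 (mod 4) appears to even power.
All primes ≡ 3 (mod 4) appear to even power.
Search a = 0, 1, 2, … for 1418 - a² a perfect square: first hit at a = 7: 1418 - 49 = 1369 = 37².
1418 = 7² + 37² = 49 + 1369 ✓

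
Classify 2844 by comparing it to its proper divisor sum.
abundant

Proper divisors of 2844: sum = 1 + 2 + 3 + 4 + 6 + 9 + 12 + 18 + ... + 474 + 711 + 948 + 1422 (17 divisors) = 4436
Since 4436 > 2844, 2844 is abundant.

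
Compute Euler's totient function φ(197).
196

197 = 197
φ(n) = n × ∏(1 - 1/p) for each prime p dividing n
φ(197) = 197 × (1 - 1/197) = 196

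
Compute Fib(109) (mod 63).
44

Matrix identity: Q^n = [[F_(n+1), F_n], [F_n, F_(n-1)]] with Q = [[1,1],[1,0]].
n = 109 = 1101101₂. Square-and-multiply, entries mod 63:
Q^1 = [[1,1],[1,0]]
Q^3 = (Q^1)²·Q = [[3,2],[2,1]]
Q^6 = (Q^3)² = [[13,8],[8,5]]
Q^13 = (Q^6)²·Q = [[62,44],[44,18]]
Q^27 = (Q^13)²·Q = [[39,47],[47,55]]
Q^54 = (Q^27)² = [[13,8],[8,5]]
Q^109 = (Q^54)²·Q = [[62,44],[44,18]]
F_109 mod 63 = Q^109[0][1] = 44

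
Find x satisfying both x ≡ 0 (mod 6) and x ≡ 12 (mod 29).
12

Using Chinese Remainder Theorem:
M = 6 × 29 = 174
M1 = 29, M2 = 6
y1 = 29^(-1) mod 6 = 5
y2 = 6^(-1) mod 29 = 5
x = (0×29×5 + 12×6×5) mod 174 = 12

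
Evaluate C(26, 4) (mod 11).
1

Using Lucas' theorem:
Write n=26 and k=4 in base 11:
n in base 11: [2, 4]
k in base 11: [0, 4]
C(26,4) mod 11 = ∏ C(n_i, k_i) mod 11
Digit binomials (mod 11): C(2,0) = 1; C(4,4) = 1
Product: 1 × 1 = 1 ≡ 1 (mod 11)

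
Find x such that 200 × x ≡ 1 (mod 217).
51

gcd(200, 217) = 1, so the inverse exists.
Extended Euclidean algorithm on (217, 200):
217 = 1 × 200 + 17  ⟹  17 = (1)·217 + (-1)·200
200 = 11 × 17 + 13  ⟹  13 = (-11)·217 + (12)·200
17 = 1 × 13 + 4  ⟹  4 = (12)·217 + (-13)·200
13 = 3 × 4 + 1  ⟹  1 = (-47)·217 + (51)·200
So (51)·200 ≡ 1 (mod 217), i.e. 200^(-1) ≡ 51 (mod 217).
Check: 200 × 51 = 10200 ≡ 1 (mod 217)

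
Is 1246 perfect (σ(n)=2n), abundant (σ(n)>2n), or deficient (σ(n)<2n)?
deficient

Proper divisors of 1246: sum = 1 + 2 + 7 + 14 + 89 + 178 + 623 = 914
Since 914 < 1246, 1246 is deficient.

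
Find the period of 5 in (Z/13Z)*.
4

13 is prime, so ord(5) divides φ(13) = 12.
Divisors of 12: 1, 2, 3, 4, 6, 12.
Repeated squaring: 5^1 ≡ 5, 5^2 ≡ 12, 5^4 ≡ 1, 5^8 ≡ 1 (mod 13).
Test 5^d mod 13 for each divisor d in increasing order:
5^1 ≡ 5
5^2 ≡ 12
5^3 = 5^2·5^1 ≡ 8
5^4 ≡ 1  ← first divisor giving 1
The order is 4.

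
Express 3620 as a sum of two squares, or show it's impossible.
16² + 58² (a=16, b=58)

Factorization: 3620 = 2^2 × 5 × 181
By Fermat: n is sum of two squares iff every prime p ≡ 3 (mod 4) appears to even power.
All primes ≡ 3 (mod 4) appear to even power.
Search a = 0, 1, 2, … for 3620 - a² a perfect square: first hit at a = 16: 3620 - 256 = 3364 = 58².
3620 = 16² + 58² = 256 + 3364 ✓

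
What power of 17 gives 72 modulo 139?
113

Baby-step giant-step with step n = ⌈√139⌉ = 12.
Baby steps 17^j mod 139 (j:value) for j=0..11: 0:1, 1:17, 2:11, 3:48, 4:121, 5:111, 6:80, 7:109, 8:46, 9:87, 10:89, 11:123.
Giant-step multiplier: 17^(-12) ≡ 17^(138-12) = 17^126 ≡ 116 (mod 139).
Giant steps γ_i = 72·116^i mod 139: γ_0=72, γ_1=12, γ_2=2, γ_3=93, γ_4=85, γ_5=130, γ_6=68, γ_7=104, γ_8=110, γ_9=111 (in table at j=5).
x = i·n + j = 9·12 + 5 = 113.
Check: 17^113 ≡ 72 (mod 139).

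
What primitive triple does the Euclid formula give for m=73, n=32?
(4305, 4672, 6353)

Euclid's formula: a = m² - n², b = 2mn, c = m² + n²
m = 73, n = 32
a = 73² - 32² = 5329 - 1024 = 4305
b = 2 × 73 × 32 = 4672
c = 73² + 32² = 5329 + 1024 = 6353
Verification: 4305² + 4672² = 18533025 + 21827584 = 40360609 = 6353² ✓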